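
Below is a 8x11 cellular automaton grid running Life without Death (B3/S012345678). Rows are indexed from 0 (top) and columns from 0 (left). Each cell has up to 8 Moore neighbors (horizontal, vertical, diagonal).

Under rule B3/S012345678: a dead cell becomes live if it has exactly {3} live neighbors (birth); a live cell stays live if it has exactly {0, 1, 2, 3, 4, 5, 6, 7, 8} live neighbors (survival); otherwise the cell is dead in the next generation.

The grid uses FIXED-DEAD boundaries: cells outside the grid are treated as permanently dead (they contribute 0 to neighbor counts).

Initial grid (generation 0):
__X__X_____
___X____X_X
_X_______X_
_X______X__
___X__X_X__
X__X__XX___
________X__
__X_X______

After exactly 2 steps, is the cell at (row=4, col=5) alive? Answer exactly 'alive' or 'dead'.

Answer: dead

Derivation:
Simulating step by step:
Generation 0 (given above): 19 live cells
Generation 1: 30 live cells
__X__X_____
__XX____XXX
_XX_____XX_
_XX____XXX_
__XX__X_X__
X__X__XXX__
___X___XX__
__X_X______
Generation 2: 38 live cells
__XX_X___X_
__XX____XXX
_XX_____XX_
_XX____XXX_
__XX__X_X__
X__XX_XXXX_
__XXX_XXX__
__XXX______

Cell (4,5) at generation 2: 0 -> dead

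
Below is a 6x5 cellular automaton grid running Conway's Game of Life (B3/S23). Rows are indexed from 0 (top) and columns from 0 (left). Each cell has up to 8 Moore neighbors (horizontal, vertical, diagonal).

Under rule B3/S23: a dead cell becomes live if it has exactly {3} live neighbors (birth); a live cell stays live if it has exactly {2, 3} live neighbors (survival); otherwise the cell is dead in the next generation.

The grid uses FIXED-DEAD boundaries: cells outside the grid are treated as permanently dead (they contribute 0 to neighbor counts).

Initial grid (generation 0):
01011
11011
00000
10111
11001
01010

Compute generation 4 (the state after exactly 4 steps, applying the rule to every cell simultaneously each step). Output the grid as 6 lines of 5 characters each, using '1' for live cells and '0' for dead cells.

Simulating step by step:
Generation 0 (given above): 16 live cells
Generation 1: 18 live cells
11011
11011
10000
10111
10001
11100
Generation 2: 14 live cells
11011
00011
10000
10011
10001
11000
Generation 3: 17 live cells
00111
11111
00000
11011
10011
11000
Generation 4: 12 live cells
(generation 4 grid is the final answer)

Answer: 00001
01001
00000
11111
00011
11000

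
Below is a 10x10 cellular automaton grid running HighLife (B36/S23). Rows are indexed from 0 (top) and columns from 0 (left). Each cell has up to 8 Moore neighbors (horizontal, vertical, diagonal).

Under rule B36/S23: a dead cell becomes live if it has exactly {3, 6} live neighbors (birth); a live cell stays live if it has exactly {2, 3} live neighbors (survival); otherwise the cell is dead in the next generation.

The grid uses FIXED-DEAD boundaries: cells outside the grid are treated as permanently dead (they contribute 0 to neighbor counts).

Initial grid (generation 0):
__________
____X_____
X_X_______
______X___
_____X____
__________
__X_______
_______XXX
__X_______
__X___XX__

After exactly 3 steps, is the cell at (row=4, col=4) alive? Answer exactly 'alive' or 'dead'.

Simulating step by step:
Generation 0 (given above): 13 live cells
Generation 1: 3 live cells
__________
__________
__________
__________
__________
__________
________X_
________X_
______X___
__________
Generation 2: 1 live cells
__________
__________
__________
__________
__________
__________
__________
_______X__
__________
__________
Generation 3: 0 live cells
__________
__________
__________
__________
__________
__________
__________
__________
__________
__________

Cell (4,4) at generation 3: 0 -> dead

Answer: dead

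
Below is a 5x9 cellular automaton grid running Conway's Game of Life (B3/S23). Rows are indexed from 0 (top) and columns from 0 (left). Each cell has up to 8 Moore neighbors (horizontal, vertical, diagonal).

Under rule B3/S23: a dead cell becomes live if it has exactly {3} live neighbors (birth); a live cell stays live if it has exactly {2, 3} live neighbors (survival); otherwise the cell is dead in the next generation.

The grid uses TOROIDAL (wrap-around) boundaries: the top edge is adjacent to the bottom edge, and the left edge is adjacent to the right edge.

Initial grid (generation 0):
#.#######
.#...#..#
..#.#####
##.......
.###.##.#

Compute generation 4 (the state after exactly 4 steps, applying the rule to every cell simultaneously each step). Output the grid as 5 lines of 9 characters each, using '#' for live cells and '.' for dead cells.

Simulating step by step:
Generation 0 (given above): 25 live cells
Generation 1: 7 live cells
.........
.#.......
..#.#####
.........
.........
Generation 2: 9 live cells
.........
.....###.
.....###.
.....###.
.........
Generation 3: 8 live cells
......#..
.....#.#.
....#...#
.....#.#.
......#..
Generation 4: 16 live cells
(generation 4 grid is the final answer)

Answer: .....###.
.....###.
....##.##
.....###.
.....###.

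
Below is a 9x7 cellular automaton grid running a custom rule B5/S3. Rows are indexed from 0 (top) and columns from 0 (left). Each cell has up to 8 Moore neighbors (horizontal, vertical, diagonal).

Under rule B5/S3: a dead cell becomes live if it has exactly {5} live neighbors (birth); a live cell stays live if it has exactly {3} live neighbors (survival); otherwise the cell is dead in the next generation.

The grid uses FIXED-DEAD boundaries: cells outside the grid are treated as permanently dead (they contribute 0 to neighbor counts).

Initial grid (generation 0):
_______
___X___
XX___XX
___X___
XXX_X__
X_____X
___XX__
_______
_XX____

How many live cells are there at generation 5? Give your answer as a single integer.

Simulating step by step:
Generation 0 (given above): 16 live cells
Generation 1: 2 live cells
_______
_______
_______
_X_____
_X_____
_______
_______
_______
_______
Generation 2: 0 live cells
_______
_______
_______
_______
_______
_______
_______
_______
_______
Generation 3: 0 live cells
_______
_______
_______
_______
_______
_______
_______
_______
_______
Generation 4: 0 live cells
_______
_______
_______
_______
_______
_______
_______
_______
_______
Generation 5: 0 live cells
_______
_______
_______
_______
_______
_______
_______
_______
_______
Population at generation 5: 0

Answer: 0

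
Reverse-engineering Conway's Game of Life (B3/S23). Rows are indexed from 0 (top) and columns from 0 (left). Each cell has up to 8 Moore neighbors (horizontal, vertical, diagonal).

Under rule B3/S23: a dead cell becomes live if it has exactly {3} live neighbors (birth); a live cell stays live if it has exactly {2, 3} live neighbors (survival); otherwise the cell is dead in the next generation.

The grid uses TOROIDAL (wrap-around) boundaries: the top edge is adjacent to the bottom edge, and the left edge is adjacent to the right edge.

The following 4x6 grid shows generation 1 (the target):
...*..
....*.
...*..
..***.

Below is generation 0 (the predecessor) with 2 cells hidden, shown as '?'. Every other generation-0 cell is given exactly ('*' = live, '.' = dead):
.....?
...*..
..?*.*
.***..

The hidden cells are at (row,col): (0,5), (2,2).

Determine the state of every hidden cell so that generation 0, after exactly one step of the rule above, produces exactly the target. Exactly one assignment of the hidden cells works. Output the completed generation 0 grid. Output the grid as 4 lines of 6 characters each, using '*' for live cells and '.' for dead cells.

Answer: ......
...*..
...*.*
.***..

Derivation:
Hidden generation-0 cells (in order): (0,5), (2,2).
A hidden cell only influences target cells in its own 3x3 neighborhood. Try each of the 2^2 = 4 assignments, step the completed generation 0 forward once under B3/S23, and compare with the target:
  (0,5)=. (2,2)=. -> step reproduces the target at every cell -> ACCEPT
  (0,5)=. (2,2)=* -> step gives (1,2)='*' but target has '.' -> reject
  (0,5)=* (2,2)=. -> step gives (0,4)='*' but target has '.' -> reject
  (0,5)=* (2,2)=* -> step gives (0,4)='*' but target has '.' -> reject
Unique solution: (0,5)=dead, (2,2)=dead.
Check: live-neighbor counts of every cell in the completed generation 0:
124320
102131
225340
213231
Applying B3/S23 to generation 0 with these counts gives:
...*..
....*.
...*..
..***.
which matches the target exactly.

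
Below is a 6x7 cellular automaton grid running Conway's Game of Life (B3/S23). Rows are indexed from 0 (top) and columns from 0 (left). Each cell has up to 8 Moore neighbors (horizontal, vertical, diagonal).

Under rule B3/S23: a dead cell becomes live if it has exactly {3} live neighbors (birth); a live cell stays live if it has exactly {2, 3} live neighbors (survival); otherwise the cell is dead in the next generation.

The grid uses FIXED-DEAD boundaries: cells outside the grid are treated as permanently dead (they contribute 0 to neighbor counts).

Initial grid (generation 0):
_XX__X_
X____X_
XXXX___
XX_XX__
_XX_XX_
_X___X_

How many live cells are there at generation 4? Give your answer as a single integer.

Simulating step by step:
Generation 0 (given above): 19 live cells
Generation 1: 11 live cells
_X_____
X__XX__
___X___
_____X_
_____X_
_XX_XX_
Generation 2: 9 live cells
_______
__XXX__
___X___
____X__
_____XX
____XX_
Generation 3: 11 live cells
___X___
__XXX__
__X____
____XX_
______X
____XXX
Generation 4: 11 live cells
__XXX__
__X_X__
__X__X_
_____X_
______X
_____XX
Population at generation 4: 11

Answer: 11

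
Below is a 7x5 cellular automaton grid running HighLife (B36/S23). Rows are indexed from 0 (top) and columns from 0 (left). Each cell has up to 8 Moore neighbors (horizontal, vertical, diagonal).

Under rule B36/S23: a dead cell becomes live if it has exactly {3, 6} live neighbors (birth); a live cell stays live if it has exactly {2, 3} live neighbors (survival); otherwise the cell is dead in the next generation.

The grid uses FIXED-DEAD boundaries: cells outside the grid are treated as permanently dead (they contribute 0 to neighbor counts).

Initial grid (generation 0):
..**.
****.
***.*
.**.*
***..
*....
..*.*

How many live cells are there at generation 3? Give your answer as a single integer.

Simulating step by step:
Generation 0 (given above): 19 live cells
Generation 1: 11 live cells
...*.
*...*
...**
.....
*.**.
*.**.
.....
Generation 2: 9 live cells
.....
....*
...**
..*.*
..**.
..**.
.....
Generation 3: 10 live cells
.....
...**
....*
..***
.*..*
..**.
.....
Population at generation 3: 10

Answer: 10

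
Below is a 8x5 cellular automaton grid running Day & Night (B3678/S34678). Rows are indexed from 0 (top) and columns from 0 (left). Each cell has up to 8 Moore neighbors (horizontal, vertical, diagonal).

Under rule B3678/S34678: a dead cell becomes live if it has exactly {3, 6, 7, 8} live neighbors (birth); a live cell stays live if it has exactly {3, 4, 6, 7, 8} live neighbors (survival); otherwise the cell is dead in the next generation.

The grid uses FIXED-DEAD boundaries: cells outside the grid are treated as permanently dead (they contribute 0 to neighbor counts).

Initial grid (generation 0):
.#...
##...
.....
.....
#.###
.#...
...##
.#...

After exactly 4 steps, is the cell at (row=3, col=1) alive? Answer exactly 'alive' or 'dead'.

Simulating step by step:
Generation 0 (given above): 11 live cells
Generation 1: 4 live cells
#....
.....
.....
...#.
.#...
.....
..#..
.....
Generation 2: 0 live cells
.....
.....
.....
.....
.....
.....
.....
.....
Generation 3: 0 live cells
.....
.....
.....
.....
.....
.....
.....
.....
Generation 4: 0 live cells
.....
.....
.....
.....
.....
.....
.....
.....

Cell (3,1) at generation 4: 0 -> dead

Answer: dead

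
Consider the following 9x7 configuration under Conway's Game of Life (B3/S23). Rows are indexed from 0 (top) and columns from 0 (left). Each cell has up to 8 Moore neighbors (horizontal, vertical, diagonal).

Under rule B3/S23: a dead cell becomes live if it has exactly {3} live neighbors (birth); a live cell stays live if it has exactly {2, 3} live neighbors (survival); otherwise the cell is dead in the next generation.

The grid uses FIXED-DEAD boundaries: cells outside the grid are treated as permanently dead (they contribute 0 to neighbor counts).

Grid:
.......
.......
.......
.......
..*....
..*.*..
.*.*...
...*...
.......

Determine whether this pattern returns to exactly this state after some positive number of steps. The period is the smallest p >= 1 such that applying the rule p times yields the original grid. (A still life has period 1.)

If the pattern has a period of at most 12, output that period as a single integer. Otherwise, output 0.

Simulating and comparing each generation to the original:
Gen 0 (original, given above): 6 live cells
Gen 1: 6 live cells, differs from original
Gen 2: 6 live cells, MATCHES original -> period = 2

Answer: 2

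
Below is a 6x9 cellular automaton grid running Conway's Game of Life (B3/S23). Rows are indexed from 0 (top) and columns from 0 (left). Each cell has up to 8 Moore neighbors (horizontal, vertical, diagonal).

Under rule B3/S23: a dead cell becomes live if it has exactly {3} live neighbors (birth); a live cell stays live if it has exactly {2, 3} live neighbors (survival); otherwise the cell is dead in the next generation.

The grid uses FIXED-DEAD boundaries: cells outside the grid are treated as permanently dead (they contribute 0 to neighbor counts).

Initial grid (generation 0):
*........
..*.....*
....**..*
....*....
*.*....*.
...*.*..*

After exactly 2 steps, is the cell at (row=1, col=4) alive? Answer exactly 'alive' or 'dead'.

Simulating step by step:
Generation 0 (given above): 13 live cells
Generation 1: 8 live cells
.........
.........
...***...
...***...
...**....
.........
Generation 2: 6 live cells
.........
....*....
...*.*...
..*......
...*.*...
.........

Cell (1,4) at generation 2: 1 -> alive

Answer: alive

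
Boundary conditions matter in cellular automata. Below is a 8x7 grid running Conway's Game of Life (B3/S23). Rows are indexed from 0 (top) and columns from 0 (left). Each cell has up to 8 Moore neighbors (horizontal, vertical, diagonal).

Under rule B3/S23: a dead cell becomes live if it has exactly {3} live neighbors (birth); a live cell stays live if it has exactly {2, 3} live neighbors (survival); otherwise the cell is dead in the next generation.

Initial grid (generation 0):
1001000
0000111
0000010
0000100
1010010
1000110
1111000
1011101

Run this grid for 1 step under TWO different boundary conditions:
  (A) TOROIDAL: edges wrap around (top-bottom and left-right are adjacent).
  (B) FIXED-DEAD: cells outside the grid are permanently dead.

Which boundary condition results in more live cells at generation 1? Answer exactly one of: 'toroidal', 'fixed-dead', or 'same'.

Under TOROIDAL boundary, generation 1:
1110000
0000111
0000001
0000111
0101010
1000110
0000000
0000101
Population = 18

Under FIXED-DEAD boundary, generation 1:
0000110
0000111
0000001
0000110
0101010
1000110
1000000
1000100
Population = 17

Comparison: toroidal=18, fixed-dead=17 -> toroidal

Answer: toroidal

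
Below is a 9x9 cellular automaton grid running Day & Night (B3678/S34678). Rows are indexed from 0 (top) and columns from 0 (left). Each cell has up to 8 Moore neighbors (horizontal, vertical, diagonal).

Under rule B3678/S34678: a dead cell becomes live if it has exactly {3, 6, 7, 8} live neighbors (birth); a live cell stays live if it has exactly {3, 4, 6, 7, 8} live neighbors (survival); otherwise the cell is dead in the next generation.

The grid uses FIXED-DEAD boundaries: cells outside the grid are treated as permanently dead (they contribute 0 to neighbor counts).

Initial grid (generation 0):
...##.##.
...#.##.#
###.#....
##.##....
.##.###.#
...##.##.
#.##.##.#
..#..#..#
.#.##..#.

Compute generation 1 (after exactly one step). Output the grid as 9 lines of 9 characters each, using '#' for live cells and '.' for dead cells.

Simulating step by step:
Generation 0 (given above): 39 live cells
Generation 1: 30 live cells
(generation 1 grid is the final answer)

Answer: ....#.##.
.#.#.##..
###.#....
###.#....
####..#..
.....#..#
.###.##..
..#..#...
..#......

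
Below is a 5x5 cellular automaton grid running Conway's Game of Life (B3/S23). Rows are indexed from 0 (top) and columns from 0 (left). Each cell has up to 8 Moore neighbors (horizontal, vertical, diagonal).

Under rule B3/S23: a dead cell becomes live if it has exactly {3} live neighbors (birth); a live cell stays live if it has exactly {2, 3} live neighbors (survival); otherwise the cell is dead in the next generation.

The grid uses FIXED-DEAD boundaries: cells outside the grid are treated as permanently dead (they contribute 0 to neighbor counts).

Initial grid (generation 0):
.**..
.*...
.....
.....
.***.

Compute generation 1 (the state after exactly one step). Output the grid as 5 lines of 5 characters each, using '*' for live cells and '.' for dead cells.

Answer: .**..
.**..
.....
..*..
..*..

Derivation:
Simulating step by step:
Generation 0 (given above): 6 live cells
Generation 1: 6 live cells
(generation 1 grid is the final answer)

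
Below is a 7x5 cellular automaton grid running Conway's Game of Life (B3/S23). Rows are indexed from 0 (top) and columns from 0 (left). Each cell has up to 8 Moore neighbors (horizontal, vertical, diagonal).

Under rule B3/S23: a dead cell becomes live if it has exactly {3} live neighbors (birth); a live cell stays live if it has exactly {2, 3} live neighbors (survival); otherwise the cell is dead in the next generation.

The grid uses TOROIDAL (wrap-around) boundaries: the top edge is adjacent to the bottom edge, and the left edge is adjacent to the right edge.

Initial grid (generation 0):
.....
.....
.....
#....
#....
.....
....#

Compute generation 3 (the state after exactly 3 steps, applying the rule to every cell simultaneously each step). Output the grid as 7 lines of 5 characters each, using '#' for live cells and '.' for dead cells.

Answer: .....
.....
.....
.....
.....
.....
.....

Derivation:
Simulating step by step:
Generation 0 (given above): 3 live cells
Generation 1: 0 live cells
.....
.....
.....
.....
.....
.....
.....
Generation 2: 0 live cells
.....
.....
.....
.....
.....
.....
.....
Generation 3: 0 live cells
(generation 3 grid is the final answer)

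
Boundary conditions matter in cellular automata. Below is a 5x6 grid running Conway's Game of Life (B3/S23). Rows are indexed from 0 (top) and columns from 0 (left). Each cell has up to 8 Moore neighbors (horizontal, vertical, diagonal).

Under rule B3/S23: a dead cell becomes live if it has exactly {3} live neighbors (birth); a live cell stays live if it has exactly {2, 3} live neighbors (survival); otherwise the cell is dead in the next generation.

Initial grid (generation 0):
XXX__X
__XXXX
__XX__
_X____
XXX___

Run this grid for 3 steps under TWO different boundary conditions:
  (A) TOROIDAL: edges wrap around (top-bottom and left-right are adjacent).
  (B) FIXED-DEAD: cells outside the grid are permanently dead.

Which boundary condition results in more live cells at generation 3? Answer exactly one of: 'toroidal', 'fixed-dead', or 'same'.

Answer: fixed-dead

Derivation:
Under TOROIDAL boundary, generation 3:
______
______
______
______
______
Population = 0

Under FIXED-DEAD boundary, generation 3:
______
______
_X____
X_____
XX____
Population = 4

Comparison: toroidal=0, fixed-dead=4 -> fixed-dead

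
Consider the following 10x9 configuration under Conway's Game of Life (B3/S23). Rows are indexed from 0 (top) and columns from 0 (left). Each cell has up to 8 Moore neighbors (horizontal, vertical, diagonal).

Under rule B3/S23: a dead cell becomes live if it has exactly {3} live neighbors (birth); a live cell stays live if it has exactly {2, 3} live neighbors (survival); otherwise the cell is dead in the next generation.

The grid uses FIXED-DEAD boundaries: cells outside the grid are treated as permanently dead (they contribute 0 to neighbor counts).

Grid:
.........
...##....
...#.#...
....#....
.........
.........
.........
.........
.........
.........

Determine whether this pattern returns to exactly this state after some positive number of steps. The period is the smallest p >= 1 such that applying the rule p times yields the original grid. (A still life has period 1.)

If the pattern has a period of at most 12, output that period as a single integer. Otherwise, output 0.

Answer: 1

Derivation:
Simulating and comparing each generation to the original:
Gen 0 (original, given above): 5 live cells
Gen 1: 5 live cells, MATCHES original -> period = 1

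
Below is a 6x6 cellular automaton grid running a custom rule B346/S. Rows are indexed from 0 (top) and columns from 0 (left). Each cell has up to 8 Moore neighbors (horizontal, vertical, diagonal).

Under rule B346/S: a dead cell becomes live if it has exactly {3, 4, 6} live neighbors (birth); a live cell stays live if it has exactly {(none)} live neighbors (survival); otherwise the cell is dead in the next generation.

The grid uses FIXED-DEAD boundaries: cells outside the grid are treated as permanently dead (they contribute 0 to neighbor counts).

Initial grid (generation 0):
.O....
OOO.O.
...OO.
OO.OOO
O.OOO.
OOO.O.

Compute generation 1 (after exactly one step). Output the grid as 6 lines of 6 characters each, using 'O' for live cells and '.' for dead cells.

Answer: O.O...
...O..
O....O
......
.....O
......

Derivation:
Simulating step by step:
Generation 0 (given above): 20 live cells
Generation 1: 6 live cells
(generation 1 grid is the final answer)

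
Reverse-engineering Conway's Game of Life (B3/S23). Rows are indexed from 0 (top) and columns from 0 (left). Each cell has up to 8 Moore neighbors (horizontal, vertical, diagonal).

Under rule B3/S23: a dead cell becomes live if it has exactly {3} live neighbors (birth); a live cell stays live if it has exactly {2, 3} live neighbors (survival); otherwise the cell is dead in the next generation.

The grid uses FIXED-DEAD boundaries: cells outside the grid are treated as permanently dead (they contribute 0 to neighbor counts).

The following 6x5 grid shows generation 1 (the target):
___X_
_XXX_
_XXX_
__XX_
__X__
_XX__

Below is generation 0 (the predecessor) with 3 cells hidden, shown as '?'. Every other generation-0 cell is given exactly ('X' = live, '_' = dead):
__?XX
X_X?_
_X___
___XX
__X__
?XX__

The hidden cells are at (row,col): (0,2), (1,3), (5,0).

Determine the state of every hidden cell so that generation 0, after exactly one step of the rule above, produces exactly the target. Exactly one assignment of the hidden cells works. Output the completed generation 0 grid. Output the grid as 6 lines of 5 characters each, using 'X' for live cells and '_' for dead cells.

Answer: ___XX
X_X__
_X___
___XX
__X__
XXX__

Derivation:
Hidden generation-0 cells (in order): (0,2), (1,3), (5,0).
A hidden cell only influences target cells in its own 3x3 neighborhood. Try each of the 2^3 = 8 assignments, step the completed generation 0 forward once under B3/S23, and compare with the target:
  (0,2)=_ (1,3)=_ (5,0)=_ -> step gives (4,1)='X' but target has '_' -> reject
  (0,2)=_ (1,3)=_ (5,0)=X -> step reproduces the target at every cell -> ACCEPT
  (0,2)=_ (1,3)=X (5,0)=_ -> step gives (0,2)='X' but target has '_' -> reject
  (0,2)=_ (1,3)=X (5,0)=X -> step gives (0,2)='X' but target has '_' -> reject
  (0,2)=X (1,3)=_ (5,0)=_ -> step gives (0,1)='X' but target has '_' -> reject
  (0,2)=X (1,3)=_ (5,0)=X -> step gives (0,1)='X' but target has '_' -> reject
  (0,2)=X (1,3)=X (5,0)=_ -> step gives (0,1)='X' but target has '_' -> reject
  (0,2)=X (1,3)=X (5,0)=X -> step gives (0,1)='X' but target has '_' -> reject
Unique solution: (0,2)=dead, (1,3)=dead, (5,0)=live.
Check: live-neighbor counts of every cell in the completed generation 0:
12221
13232
22332
12321
24342
13220
Applying B3/S23 to generation 0 with these counts gives:
___X_
_XXX_
_XXX_
__XX_
__X__
_XX__
which matches the target exactly.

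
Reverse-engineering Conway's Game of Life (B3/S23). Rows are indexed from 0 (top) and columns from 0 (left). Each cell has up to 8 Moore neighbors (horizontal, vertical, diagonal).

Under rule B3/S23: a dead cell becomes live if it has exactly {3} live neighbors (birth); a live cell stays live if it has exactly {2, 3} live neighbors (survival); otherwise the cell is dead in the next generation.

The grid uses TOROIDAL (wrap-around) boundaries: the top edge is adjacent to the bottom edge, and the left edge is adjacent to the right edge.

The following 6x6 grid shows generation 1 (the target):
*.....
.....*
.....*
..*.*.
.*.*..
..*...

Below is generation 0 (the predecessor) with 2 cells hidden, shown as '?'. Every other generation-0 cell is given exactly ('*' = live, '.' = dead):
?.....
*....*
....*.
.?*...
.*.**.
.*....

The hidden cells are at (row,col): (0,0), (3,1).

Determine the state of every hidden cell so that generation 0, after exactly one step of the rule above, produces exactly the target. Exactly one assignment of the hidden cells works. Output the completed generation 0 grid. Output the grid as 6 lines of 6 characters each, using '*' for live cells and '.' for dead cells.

Answer: ......
*....*
....*.
..*...
.*.**.
.*....

Derivation:
Hidden generation-0 cells (in order): (0,0), (3,1).
A hidden cell only influences target cells in its own 3x3 neighborhood. Try each of the 2^2 = 4 assignments, step the completed generation 0 forward once under B3/S23, and compare with the target:
  (0,0)=. (3,1)=. -> step reproduces the target at every cell -> ACCEPT
  (0,0)=. (3,1)=* -> step gives (2,0)='*' but target has '.' -> reject
  (0,0)=* (3,1)=. -> step gives (0,1)='*' but target has '.' -> reject
  (0,0)=* (3,1)=* -> step gives (0,1)='*' but target has '.' -> reject
Unique solution: (0,0)=dead, (3,1)=dead.
Check: live-neighbor counts of every cell in the completed generation 0:
321012
110122
221213
122432
224211
213221
Applying B3/S23 to generation 0 with these counts gives:
*.....
.....*
.....*
..*.*.
.*.*..
..*...
which matches the target exactly.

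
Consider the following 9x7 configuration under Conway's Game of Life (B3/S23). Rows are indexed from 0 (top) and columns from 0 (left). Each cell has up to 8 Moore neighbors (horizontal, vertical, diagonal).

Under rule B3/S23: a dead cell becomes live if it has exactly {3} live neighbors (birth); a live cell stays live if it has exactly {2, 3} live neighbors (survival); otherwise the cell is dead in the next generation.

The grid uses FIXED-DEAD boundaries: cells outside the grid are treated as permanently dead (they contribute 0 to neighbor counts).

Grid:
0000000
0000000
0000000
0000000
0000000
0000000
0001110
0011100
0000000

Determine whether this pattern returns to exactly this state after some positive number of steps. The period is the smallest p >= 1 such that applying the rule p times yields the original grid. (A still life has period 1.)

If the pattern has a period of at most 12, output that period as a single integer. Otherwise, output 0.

Answer: 2

Derivation:
Simulating and comparing each generation to the original:
Gen 0 (original, given above): 6 live cells
Gen 1: 6 live cells, differs from original
Gen 2: 6 live cells, MATCHES original -> period = 2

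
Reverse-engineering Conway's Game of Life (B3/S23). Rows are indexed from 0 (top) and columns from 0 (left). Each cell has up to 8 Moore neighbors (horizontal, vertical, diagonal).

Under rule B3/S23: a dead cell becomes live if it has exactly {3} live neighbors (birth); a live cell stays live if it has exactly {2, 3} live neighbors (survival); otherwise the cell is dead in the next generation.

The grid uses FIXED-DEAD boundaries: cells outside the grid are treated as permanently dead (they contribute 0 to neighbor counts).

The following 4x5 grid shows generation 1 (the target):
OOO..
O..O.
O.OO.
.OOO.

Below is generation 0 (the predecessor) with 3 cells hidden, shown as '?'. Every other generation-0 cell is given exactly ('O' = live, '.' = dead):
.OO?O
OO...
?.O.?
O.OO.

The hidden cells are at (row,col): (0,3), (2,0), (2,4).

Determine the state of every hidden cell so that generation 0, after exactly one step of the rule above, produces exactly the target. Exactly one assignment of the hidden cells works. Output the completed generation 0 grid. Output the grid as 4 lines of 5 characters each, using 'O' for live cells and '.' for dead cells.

Hidden generation-0 cells (in order): (0,3), (2,0), (2,4).
A hidden cell only influences target cells in its own 3x3 neighborhood. Try each of the 2^3 = 8 assignments, step the completed generation 0 forward once under B3/S23, and compare with the target:
  (0,3)=. (2,0)=. (2,4)=. -> step reproduces the target at every cell -> ACCEPT
  (0,3)=. (2,0)=. (2,4)=O -> step gives (1,3)='.' but target has 'O' -> reject
  (0,3)=. (2,0)=O (2,4)=. -> step gives (3,1)='.' but target has 'O' -> reject
  (0,3)=. (2,0)=O (2,4)=O -> step gives (1,3)='.' but target has 'O' -> reject
  (0,3)=O (2,0)=. (2,4)=. -> step gives (0,3)='O' but target has '.' -> reject
  (0,3)=O (2,0)=. (2,4)=O -> step gives (0,3)='O' but target has '.' -> reject
  (0,3)=O (2,0)=O (2,4)=. -> step gives (0,3)='O' but target has '.' -> reject
  (0,3)=O (2,0)=O (2,4)=O -> step gives (0,3)='O' but target has '.' -> reject
Unique solution: (0,3)=dead, (2,0)=dead, (2,4)=dead.
Check: live-neighbor counts of every cell in the completed generation 0:
33220
24431
35331
03221
Applying B3/S23 to generation 0 with these counts gives:
OOO..
O..O.
O.OO.
.OOO.
which matches the target exactly.

Answer: .OO.O
OO...
..O..
O.OO.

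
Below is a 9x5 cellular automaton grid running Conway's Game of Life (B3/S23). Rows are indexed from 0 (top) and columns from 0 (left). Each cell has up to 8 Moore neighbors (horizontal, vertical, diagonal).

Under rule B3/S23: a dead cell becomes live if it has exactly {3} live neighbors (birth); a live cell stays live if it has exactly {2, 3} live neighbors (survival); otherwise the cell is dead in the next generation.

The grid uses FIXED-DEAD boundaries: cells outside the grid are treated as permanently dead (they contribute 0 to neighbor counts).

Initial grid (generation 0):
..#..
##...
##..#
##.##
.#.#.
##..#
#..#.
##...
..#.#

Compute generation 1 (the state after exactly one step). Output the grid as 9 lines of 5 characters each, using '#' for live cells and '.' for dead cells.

Simulating step by step:
Generation 0 (given above): 21 live cells
Generation 1: 18 live cells
(generation 1 grid is the final answer)

Answer: .#...
#.#..
...##
...##
...#.
##.##
..#..
####.
.#...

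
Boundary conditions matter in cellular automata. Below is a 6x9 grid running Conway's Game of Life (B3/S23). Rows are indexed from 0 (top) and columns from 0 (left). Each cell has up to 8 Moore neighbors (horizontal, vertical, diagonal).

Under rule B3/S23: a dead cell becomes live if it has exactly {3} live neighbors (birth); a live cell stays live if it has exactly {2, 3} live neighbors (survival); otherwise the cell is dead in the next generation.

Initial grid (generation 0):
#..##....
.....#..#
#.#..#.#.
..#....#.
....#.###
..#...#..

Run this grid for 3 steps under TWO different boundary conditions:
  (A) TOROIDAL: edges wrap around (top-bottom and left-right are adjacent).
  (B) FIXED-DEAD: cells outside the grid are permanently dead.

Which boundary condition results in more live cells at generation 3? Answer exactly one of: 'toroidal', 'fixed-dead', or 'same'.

Under TOROIDAL boundary, generation 3:
.#####..#
.#.#.#...
.##..#...
#.#.##.#.
.#...####
.#.....#.
Population = 24

Under FIXED-DEAD boundary, generation 3:
...##....
.#.#...#.
.#.....##
.#.....##
....#..##
.....###.
Population = 17

Comparison: toroidal=24, fixed-dead=17 -> toroidal

Answer: toroidal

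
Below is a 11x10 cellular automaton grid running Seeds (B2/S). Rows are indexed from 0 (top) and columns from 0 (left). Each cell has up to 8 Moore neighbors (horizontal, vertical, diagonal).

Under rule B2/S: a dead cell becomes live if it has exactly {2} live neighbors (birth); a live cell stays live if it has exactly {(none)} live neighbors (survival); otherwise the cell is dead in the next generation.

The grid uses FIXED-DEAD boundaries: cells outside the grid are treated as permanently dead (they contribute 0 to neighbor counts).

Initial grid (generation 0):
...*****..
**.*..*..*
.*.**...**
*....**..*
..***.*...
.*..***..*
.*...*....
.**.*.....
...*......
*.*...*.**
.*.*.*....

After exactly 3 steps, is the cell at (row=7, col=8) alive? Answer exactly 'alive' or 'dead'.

Answer: alive

Derivation:
Simulating step by step:
Generation 0 (given above): 42 live cells
Generation 1: 24 live cells
**......*.
..........
..........
..........
*.......**
*......*..
..........
*....*....
*...**.***
.....*.*..
*...*.****
Generation 2: 18 live cells
..........
**........
..........
........**
.*.....*..
.*.......*
**....*...
.*.....*.*
.*........
**.*......
..........
Generation 3: 20 live cells
**........
..........
**......**
.......*..
*.*.......
......***.
.......*.*
......*.*.
........*.
..........
***.......

Cell (7,8) at generation 3: 1 -> alive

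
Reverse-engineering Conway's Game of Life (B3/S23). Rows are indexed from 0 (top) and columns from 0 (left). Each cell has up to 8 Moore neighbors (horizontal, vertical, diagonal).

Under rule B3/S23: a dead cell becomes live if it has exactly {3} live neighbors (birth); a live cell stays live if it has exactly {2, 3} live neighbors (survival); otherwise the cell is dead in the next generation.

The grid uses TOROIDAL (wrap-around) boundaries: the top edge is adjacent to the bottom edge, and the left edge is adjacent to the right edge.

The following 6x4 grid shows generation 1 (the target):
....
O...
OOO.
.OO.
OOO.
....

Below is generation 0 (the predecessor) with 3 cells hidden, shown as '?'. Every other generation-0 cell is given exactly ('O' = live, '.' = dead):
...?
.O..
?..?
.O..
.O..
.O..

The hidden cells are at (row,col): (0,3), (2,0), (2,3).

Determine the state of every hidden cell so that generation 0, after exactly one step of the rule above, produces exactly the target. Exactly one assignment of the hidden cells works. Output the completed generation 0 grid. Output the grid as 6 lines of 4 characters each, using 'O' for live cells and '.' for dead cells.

Answer: ....
.O..
O..O
.O..
.O..
.O..

Derivation:
Hidden generation-0 cells (in order): (0,3), (2,0), (2,3).
A hidden cell only influences target cells in its own 3x3 neighborhood. Try each of the 2^3 = 8 assignments, step the completed generation 0 forward once under B3/S23, and compare with the target:
  (0,3)=. (2,0)=. (2,3)=. -> step gives (1,0)='.' but target has 'O' -> reject
  (0,3)=. (2,0)=. (2,3)=O -> step gives (1,0)='.' but target has 'O' -> reject
  (0,3)=. (2,0)=O (2,3)=. -> step gives (1,0)='.' but target has 'O' -> reject
  (0,3)=. (2,0)=O (2,3)=O -> step reproduces the target at every cell -> ACCEPT
  (0,3)=O (2,0)=. (2,3)=. -> step gives (0,0)='O' but target has '.' -> reject
  (0,3)=O (2,0)=. (2,3)=O -> step gives (0,0)='O' but target has '.' -> reject
  (0,3)=O (2,0)=O (2,3)=. -> step gives (0,0)='O' but target has '.' -> reject
  (0,3)=O (2,0)=O (2,3)=O -> step gives (0,0)='O' but target has '.' -> reject
Unique solution: (0,3)=dead, (2,0)=live, (2,3)=live.
Check: live-neighbor counts of every cell in the completed generation 0:
2220
3122
3331
4232
3230
2120
Applying B3/S23 to generation 0 with these counts gives:
....
O...
OOO.
.OO.
OOO.
....
which matches the target exactly.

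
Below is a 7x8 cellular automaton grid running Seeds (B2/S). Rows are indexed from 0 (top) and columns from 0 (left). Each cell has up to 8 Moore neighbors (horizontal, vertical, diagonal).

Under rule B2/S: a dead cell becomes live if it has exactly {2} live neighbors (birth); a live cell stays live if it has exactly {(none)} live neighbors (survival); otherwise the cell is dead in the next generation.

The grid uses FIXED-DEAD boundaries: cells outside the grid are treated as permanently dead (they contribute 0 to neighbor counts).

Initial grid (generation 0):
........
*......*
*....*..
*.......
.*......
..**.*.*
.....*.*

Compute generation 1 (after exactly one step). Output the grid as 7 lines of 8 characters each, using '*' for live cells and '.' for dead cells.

Simulating step by step:
Generation 0 (given above): 12 live cells
Generation 1: 10 live cells
(generation 1 grid is the final answer)

Answer: ........
.*....*.
......*.
........
*..**.*.
.*......
..**....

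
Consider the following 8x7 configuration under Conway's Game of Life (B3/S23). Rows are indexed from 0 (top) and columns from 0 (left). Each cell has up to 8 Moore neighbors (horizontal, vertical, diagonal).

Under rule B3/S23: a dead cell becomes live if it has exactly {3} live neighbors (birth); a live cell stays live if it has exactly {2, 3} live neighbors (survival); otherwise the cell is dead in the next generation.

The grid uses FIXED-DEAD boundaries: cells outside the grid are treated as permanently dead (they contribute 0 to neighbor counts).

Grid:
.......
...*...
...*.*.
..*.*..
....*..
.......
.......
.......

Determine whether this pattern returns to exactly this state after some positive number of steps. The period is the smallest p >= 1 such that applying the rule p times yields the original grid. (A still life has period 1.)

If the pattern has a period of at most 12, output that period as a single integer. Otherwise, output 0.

Simulating and comparing each generation to the original:
Gen 0 (original, given above): 6 live cells
Gen 1: 6 live cells, differs from original
Gen 2: 6 live cells, MATCHES original -> period = 2

Answer: 2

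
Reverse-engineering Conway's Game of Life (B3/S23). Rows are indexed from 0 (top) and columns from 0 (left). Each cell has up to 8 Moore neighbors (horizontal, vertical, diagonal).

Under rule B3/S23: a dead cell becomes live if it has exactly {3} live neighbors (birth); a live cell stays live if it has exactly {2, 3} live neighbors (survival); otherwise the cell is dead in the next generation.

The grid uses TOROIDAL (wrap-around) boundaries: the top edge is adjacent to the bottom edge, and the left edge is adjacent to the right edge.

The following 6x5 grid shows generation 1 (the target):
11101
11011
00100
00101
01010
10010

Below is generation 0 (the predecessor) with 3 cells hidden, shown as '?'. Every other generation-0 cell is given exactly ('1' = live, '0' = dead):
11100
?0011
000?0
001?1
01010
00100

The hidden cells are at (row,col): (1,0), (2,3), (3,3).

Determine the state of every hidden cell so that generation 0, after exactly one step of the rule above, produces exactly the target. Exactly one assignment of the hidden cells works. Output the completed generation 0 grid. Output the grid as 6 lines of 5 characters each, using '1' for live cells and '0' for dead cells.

Answer: 11100
00011
00010
00101
01010
00100

Derivation:
Hidden generation-0 cells (in order): (1,0), (2,3), (3,3).
A hidden cell only influences target cells in its own 3x3 neighborhood. Try each of the 2^3 = 8 assignments, step the completed generation 0 forward once under B3/S23, and compare with the target:
  (1,0)=0 (2,3)=0 (3,3)=0 -> step gives (1,2)='1' but target has '0' -> reject
  (1,0)=0 (2,3)=0 (3,3)=1 -> step gives (1,2)='1' but target has '0' -> reject
  (1,0)=0 (2,3)=1 (3,3)=0 -> step reproduces the target at every cell -> ACCEPT
  (1,0)=0 (2,3)=1 (3,3)=1 -> step gives (2,2)='0' but target has '1' -> reject
  (1,0)=1 (2,3)=0 (3,3)=0 -> step gives (0,1)='0' but target has '1' -> reject
  (1,0)=1 (2,3)=0 (3,3)=1 -> step gives (0,1)='0' but target has '1' -> reject
  (1,0)=1 (2,3)=1 (3,3)=0 -> step gives (0,1)='0' but target has '1' -> reject
  (1,0)=1 (2,3)=1 (3,3)=1 -> step gives (0,1)='0' but target has '1' -> reject
Unique solution: (1,0)=dead, (2,3)=live, (3,3)=dead.
Check: live-neighbor counts of every cell in the completed generation 0:
23343
33433
21344
22342
22432
35432
Applying B3/S23 to generation 0 with these counts gives:
11101
11011
00100
00101
01010
10010
which matches the target exactly.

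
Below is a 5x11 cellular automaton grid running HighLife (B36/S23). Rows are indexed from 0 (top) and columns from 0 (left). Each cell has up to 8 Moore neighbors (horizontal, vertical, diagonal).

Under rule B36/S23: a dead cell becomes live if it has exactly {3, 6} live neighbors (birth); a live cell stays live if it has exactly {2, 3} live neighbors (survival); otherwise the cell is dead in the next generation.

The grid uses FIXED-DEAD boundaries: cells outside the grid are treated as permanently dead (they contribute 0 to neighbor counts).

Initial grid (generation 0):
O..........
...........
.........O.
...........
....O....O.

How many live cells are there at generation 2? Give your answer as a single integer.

Simulating step by step:
Generation 0 (given above): 4 live cells
Generation 1: 0 live cells
...........
...........
...........
...........
...........
Generation 2: 0 live cells
...........
...........
...........
...........
...........
Population at generation 2: 0

Answer: 0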